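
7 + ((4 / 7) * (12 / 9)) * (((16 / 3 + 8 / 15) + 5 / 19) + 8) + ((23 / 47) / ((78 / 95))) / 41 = 5331554429 / 299860470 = 17.78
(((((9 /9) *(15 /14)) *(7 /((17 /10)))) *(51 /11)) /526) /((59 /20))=2250 /170687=0.01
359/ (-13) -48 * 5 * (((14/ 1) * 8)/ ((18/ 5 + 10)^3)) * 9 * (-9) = 53518733/ 63869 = 837.95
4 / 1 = 4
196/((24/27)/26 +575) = 22932/67279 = 0.34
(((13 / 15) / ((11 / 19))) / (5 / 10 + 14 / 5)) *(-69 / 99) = -11362 / 35937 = -0.32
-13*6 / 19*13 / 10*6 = -32.02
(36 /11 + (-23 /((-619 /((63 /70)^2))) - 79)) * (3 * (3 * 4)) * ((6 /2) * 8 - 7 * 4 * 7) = 79787336436 /170225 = 468716.91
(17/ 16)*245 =4165/ 16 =260.31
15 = 15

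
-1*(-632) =632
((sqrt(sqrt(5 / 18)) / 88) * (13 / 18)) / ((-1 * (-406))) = 13 * 2^(3 / 4) * sqrt(3) * 5^(1 / 4) / 3858624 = 0.00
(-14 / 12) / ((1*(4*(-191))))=7 / 4584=0.00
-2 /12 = -1 /6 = -0.17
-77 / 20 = -3.85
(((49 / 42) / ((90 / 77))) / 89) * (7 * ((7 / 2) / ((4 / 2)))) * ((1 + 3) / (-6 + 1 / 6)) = -3773 / 40050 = -0.09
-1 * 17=-17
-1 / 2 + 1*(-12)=-25 / 2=-12.50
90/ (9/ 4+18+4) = 360/ 97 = 3.71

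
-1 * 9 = -9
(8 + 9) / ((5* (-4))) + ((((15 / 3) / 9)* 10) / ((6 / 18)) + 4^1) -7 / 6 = 373 / 20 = 18.65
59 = 59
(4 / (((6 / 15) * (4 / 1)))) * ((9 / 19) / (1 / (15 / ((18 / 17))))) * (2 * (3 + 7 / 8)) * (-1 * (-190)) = 197625 / 8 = 24703.12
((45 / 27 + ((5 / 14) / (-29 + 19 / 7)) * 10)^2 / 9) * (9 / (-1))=-714025 / 304704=-2.34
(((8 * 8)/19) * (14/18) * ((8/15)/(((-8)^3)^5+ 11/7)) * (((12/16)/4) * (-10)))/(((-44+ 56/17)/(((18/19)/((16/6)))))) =-3332/5127195710148695763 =-0.00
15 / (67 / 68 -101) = -340 / 2267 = -0.15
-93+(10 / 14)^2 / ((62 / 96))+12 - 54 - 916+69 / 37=-58920142 / 56203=-1048.35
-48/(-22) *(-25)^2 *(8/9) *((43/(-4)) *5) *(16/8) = -4300000/33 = -130303.03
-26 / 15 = -1.73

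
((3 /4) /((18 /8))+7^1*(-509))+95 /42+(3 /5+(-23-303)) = -816019 /210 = -3885.80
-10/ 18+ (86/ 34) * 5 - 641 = -628.91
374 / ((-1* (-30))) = 187 / 15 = 12.47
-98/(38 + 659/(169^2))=-2798978/1085977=-2.58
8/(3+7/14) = 16/7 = 2.29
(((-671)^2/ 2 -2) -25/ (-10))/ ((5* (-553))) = -225121/ 2765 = -81.42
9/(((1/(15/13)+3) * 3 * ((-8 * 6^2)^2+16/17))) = 0.00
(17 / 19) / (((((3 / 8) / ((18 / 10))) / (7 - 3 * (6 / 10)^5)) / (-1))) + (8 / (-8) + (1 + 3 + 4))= -6549443 / 296875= -22.06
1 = 1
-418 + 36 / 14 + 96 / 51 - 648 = -126324 / 119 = -1061.55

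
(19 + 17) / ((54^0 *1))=36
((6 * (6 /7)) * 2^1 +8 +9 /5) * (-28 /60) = -703 /75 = -9.37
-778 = -778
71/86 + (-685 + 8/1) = -58151/86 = -676.17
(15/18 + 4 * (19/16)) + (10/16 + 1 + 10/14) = 1331/168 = 7.92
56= 56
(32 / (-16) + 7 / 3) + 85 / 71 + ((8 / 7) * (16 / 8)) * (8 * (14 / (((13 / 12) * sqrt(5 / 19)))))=326 / 213 + 3072 * sqrt(95) / 65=462.18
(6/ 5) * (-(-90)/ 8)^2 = 1215/ 8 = 151.88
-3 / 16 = -0.19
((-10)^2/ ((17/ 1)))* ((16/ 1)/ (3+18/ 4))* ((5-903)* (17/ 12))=-143680/ 9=-15964.44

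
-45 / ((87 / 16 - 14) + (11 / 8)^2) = 2880 / 427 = 6.74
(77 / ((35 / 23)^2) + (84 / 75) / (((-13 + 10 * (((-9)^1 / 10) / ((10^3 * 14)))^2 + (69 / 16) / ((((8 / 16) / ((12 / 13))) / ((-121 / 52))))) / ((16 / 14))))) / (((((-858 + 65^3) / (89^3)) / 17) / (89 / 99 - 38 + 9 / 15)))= -53066.74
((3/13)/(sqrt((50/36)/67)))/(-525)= -3 * sqrt(134)/11375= -0.00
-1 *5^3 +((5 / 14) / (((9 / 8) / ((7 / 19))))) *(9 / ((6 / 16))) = -6965 / 57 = -122.19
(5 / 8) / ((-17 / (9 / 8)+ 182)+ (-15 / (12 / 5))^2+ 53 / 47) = 4230 / 1401511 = 0.00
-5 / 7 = -0.71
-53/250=-0.21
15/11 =1.36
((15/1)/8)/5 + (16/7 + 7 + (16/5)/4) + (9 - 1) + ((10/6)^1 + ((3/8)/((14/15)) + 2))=5407/240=22.53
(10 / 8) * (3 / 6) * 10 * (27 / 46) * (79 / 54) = 1975 / 368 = 5.37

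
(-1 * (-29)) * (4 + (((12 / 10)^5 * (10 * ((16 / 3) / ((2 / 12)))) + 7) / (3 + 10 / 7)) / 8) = 119893917 / 155000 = 773.51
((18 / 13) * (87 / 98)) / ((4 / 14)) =783 / 182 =4.30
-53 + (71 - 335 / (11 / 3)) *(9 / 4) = -1087 / 11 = -98.82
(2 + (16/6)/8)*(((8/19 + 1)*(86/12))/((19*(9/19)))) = 301/114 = 2.64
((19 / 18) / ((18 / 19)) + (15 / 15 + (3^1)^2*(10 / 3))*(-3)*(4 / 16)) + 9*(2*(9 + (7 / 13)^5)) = 4230883003 / 30074733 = 140.68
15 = 15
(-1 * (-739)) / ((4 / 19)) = 14041 / 4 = 3510.25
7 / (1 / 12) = 84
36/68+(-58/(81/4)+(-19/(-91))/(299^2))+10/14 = -18153740897/11202571107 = -1.62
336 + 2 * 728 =1792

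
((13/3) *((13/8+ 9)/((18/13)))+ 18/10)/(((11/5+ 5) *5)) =75713/77760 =0.97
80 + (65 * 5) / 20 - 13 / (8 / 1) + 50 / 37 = 28409 / 296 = 95.98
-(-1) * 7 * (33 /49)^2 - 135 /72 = 3567 /2744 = 1.30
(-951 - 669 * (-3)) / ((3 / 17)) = 5984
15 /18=5 /6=0.83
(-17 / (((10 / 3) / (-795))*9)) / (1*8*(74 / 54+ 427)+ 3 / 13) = 316251 / 2405890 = 0.13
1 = 1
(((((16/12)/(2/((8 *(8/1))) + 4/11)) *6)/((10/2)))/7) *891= 2509056/4865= 515.74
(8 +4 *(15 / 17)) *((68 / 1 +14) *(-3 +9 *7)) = 964320 / 17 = 56724.71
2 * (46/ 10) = 46/ 5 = 9.20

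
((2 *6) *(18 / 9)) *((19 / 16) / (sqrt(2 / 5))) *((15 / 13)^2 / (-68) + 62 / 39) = 1028527 *sqrt(10) / 45968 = 70.76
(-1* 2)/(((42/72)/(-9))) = 216/7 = 30.86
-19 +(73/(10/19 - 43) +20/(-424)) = -1776355/85542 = -20.77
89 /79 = 1.13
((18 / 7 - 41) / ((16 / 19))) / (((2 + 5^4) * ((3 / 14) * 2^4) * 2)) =-269 / 25344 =-0.01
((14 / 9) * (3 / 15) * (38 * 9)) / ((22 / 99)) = 2394 / 5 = 478.80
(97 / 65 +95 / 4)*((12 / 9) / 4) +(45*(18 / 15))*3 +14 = 184.41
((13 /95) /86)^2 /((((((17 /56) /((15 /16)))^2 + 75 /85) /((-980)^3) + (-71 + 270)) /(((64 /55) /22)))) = 11289786278400 /16776509293596111636973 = 0.00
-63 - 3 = -66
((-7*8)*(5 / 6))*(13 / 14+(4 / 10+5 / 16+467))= -21869.92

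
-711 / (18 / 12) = -474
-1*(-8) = 8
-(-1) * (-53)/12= -53/12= -4.42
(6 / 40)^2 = 9 / 400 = 0.02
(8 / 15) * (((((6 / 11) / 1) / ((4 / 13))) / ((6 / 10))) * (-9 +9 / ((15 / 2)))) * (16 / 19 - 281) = 3598348 / 1045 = 3443.40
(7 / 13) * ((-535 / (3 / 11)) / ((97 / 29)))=-315.80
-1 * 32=-32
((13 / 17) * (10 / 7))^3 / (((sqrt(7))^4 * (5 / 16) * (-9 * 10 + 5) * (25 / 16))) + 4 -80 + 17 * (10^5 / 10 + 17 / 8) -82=9538571383550227 / 56149497880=169878.12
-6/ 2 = -3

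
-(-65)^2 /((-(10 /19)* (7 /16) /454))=58311760 /7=8330251.43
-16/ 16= -1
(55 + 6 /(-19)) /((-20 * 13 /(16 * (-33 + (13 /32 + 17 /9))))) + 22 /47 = 433786459 /4179240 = 103.80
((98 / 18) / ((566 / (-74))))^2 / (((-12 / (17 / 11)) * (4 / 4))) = -55878473 / 856311588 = -0.07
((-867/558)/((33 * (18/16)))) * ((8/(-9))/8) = 1156/248589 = 0.00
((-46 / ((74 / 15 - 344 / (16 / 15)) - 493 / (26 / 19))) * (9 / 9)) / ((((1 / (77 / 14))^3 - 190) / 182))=-0.07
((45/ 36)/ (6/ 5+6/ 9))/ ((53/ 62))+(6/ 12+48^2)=6842081/ 2968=2305.28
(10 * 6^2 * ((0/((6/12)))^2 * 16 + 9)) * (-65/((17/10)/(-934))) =1967004000/17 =115706117.65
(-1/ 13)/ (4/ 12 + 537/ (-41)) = 123/ 20410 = 0.01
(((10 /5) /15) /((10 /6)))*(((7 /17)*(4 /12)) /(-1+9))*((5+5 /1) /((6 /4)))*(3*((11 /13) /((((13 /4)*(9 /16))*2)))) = 2464 /387855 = 0.01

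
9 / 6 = 3 / 2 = 1.50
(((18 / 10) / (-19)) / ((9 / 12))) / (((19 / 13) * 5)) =-156 / 9025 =-0.02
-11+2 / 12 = -65 / 6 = -10.83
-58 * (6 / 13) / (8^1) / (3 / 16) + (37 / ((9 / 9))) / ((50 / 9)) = -7271 / 650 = -11.19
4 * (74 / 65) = 296 / 65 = 4.55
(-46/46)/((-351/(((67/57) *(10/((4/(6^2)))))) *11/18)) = 1340/2717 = 0.49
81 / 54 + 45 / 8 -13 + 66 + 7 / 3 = 1499 / 24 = 62.46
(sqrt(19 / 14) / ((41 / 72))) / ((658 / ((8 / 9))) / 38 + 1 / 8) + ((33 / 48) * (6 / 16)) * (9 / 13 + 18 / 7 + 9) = 1368 * sqrt(266) / 213815 + 9207 / 2912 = 3.27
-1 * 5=-5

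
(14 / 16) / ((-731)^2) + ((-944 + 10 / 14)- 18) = -28765721303 / 29924216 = -961.29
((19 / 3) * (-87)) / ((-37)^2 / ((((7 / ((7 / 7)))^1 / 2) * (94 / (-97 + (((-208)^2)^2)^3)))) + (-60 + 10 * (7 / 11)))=-1994069 / 98754331358866247754327074979791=-0.00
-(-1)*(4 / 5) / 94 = 2 / 235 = 0.01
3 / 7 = 0.43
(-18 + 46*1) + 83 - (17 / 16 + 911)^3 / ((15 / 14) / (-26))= 282797224217947 / 15360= 18411277618.36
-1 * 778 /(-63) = 778 /63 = 12.35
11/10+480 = 4811/10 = 481.10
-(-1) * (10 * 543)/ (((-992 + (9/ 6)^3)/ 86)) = -3735840/ 7909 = -472.35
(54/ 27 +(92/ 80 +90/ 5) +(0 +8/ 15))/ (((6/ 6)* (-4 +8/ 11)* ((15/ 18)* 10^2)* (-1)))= 14311/ 180000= 0.08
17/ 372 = 0.05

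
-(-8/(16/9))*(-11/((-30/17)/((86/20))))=24123/200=120.62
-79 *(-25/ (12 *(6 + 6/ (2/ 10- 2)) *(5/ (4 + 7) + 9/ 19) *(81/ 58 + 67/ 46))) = 25029175/ 1073984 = 23.30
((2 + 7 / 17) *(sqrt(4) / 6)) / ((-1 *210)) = -41 / 10710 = -0.00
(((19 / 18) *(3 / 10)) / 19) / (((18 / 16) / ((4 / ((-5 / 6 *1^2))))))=-16 / 225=-0.07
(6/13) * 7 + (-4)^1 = -10/13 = -0.77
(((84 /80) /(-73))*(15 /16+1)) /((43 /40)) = -651 /25112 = -0.03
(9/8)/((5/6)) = 27/20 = 1.35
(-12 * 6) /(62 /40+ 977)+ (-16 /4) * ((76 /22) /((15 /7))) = -21061144 /3229215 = -6.52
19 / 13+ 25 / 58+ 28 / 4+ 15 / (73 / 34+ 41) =3406925 / 368706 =9.24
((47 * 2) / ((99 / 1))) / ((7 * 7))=94 / 4851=0.02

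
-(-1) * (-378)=-378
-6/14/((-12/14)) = 0.50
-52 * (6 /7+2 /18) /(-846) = 1586 /26649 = 0.06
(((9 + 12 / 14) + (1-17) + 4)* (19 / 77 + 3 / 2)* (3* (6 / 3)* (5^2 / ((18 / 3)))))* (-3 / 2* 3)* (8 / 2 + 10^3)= 227876625 / 539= 422776.67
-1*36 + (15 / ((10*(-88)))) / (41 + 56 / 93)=-24514263 / 680944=-36.00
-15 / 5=-3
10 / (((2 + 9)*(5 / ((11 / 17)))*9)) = 2 / 153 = 0.01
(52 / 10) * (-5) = -26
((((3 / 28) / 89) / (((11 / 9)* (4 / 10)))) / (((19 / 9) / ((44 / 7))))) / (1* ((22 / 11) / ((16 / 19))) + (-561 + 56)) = -4860 / 333176039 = -0.00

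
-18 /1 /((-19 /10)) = 180 /19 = 9.47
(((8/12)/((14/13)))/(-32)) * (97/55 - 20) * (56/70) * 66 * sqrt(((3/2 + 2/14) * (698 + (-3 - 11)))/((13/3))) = 3009 * sqrt(238602)/4900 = 299.96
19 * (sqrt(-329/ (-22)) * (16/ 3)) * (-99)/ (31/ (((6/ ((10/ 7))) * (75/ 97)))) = -143640 * sqrt(7238)/ 3007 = -4063.98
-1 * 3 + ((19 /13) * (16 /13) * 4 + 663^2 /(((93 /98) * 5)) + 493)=2439737956 /26195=93137.54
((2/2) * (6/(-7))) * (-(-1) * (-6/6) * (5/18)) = 5/21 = 0.24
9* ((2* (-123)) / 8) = -1107 / 4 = -276.75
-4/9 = -0.44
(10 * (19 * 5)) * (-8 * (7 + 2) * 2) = -136800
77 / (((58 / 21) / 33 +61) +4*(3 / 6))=53361 / 43717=1.22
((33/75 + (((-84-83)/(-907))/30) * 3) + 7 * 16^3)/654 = 43.84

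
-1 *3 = -3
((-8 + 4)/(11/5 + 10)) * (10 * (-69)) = 13800/61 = 226.23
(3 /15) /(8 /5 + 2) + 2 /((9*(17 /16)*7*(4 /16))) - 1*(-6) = 4409 /714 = 6.18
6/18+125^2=46876/3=15625.33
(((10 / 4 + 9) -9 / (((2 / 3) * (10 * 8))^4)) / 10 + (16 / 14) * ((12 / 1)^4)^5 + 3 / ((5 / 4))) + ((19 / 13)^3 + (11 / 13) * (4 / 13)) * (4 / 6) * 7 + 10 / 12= 1324787281964370940677499124743326127 / 302363443200000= 4381439991368542996792.74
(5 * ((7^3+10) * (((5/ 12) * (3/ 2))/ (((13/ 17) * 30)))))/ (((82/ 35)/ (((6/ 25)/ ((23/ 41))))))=42007/ 4784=8.78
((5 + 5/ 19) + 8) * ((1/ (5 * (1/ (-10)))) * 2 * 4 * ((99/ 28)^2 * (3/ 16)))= -264627/ 532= -497.42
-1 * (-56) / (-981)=-56 / 981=-0.06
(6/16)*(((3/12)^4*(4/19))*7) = 21/9728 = 0.00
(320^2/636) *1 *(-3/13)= -25600/689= -37.16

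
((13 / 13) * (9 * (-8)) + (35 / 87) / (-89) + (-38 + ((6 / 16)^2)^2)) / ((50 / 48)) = -3488202257 / 33036800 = -105.59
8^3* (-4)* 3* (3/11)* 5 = -92160/11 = -8378.18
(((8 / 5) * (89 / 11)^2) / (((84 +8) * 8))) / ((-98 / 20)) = -7921 / 272734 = -0.03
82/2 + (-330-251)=-540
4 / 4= 1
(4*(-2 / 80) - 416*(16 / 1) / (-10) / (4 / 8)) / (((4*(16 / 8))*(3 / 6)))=13311 / 40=332.78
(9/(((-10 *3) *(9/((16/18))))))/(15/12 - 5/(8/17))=32/10125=0.00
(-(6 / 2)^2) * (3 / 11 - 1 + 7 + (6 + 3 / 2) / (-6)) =-1989 / 44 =-45.20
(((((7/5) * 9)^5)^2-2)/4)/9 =984930291862259599/351562500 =2801579496.85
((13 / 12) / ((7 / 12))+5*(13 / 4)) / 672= 169 / 6272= 0.03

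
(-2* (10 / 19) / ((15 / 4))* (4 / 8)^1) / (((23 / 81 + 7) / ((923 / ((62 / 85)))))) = -847314 / 34751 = -24.38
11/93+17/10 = 1691/930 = 1.82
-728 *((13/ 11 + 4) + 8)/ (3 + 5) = -13195/ 11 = -1199.55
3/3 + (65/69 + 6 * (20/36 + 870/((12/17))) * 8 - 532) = 1349102/23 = 58656.61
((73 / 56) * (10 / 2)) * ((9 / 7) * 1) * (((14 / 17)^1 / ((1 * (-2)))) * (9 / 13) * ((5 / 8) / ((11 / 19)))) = -2808675 / 1089088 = -2.58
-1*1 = -1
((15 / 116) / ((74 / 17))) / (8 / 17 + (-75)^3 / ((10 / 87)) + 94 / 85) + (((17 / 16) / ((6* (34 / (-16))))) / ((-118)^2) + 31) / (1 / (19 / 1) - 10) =-9412693826684747999 / 3020372618127921936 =-3.12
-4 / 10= -2 / 5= -0.40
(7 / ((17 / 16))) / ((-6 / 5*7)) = -40 / 51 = -0.78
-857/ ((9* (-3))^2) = -857/ 729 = -1.18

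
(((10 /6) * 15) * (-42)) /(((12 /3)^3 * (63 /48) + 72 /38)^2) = -63175 /443904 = -0.14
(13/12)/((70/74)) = 481/420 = 1.15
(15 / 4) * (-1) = -15 / 4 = -3.75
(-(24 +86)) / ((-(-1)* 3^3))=-4.07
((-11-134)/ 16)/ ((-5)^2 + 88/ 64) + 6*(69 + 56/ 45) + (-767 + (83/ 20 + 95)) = -3123563/ 12660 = -246.73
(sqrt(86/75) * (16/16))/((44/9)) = 3 * sqrt(258)/220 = 0.22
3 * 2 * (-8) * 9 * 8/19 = -3456/19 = -181.89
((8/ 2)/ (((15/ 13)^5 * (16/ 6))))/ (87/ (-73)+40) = 27104389/ 1434206250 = 0.02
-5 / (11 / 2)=-10 / 11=-0.91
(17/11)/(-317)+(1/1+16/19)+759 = 50407749/66253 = 760.84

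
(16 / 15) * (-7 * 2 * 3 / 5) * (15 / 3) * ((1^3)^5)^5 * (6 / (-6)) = 224 / 5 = 44.80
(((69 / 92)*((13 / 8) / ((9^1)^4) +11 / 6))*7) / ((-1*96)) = -673687 / 6718464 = -0.10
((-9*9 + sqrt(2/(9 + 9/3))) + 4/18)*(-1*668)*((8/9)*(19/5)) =73816672/405-50768*sqrt(6)/135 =181342.23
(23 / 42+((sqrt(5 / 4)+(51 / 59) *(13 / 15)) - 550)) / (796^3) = -6798433 / 6248999783040+sqrt(5) / 1008716672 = -0.00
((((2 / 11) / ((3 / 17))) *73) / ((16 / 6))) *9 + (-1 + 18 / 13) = 145417 / 572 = 254.23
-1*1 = -1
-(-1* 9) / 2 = 9 / 2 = 4.50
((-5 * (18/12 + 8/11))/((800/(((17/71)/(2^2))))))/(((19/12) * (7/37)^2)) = -0.01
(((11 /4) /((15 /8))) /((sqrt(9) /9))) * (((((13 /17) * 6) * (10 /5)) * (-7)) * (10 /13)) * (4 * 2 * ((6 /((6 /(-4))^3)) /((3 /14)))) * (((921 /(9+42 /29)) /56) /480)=47.32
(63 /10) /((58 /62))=1953 /290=6.73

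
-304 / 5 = -60.80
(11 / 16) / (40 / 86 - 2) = -43 / 96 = -0.45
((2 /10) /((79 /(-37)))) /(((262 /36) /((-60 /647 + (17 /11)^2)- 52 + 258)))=-2172071754 /810192163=-2.68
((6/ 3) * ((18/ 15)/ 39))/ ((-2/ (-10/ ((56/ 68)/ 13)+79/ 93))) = 204424/ 42315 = 4.83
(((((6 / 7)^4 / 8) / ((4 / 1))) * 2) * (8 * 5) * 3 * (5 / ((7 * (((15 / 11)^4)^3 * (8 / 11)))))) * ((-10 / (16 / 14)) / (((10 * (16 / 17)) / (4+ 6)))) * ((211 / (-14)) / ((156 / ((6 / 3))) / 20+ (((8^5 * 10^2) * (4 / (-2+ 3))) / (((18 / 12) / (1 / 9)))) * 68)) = 123832968460280497 / 606686160279586275000000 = 0.00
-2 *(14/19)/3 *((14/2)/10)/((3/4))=-392/855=-0.46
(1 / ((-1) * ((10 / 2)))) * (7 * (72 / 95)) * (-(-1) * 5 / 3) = -168 / 95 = -1.77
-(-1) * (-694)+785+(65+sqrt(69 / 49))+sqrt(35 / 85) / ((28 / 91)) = sqrt(69) / 7+13 * sqrt(119) / 68+156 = 159.27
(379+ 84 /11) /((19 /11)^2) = 129.59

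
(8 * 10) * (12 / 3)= 320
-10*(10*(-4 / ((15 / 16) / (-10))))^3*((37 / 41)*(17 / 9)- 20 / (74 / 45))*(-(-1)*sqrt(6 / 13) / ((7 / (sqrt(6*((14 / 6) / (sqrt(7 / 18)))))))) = 5988501422080000*sqrt(13)*14^(1 / 4) / 11181807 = 3735165504.69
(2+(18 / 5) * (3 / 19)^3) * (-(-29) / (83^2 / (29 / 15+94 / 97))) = 8459530492 / 343755761025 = 0.02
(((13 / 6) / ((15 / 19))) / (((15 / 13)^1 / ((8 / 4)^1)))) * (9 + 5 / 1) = 44954 / 675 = 66.60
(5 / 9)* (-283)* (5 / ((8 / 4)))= -7075 / 18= -393.06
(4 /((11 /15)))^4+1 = 12974641 /14641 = 886.19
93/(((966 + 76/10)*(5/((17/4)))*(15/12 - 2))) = -527/4868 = -0.11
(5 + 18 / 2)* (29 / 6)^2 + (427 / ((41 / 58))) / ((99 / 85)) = 2288419 / 2706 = 845.68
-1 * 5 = -5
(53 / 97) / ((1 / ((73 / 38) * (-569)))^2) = 91442085557 / 140068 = 652840.66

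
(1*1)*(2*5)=10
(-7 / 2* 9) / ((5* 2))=-63 / 20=-3.15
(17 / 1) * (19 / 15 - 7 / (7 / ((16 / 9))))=-391 / 45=-8.69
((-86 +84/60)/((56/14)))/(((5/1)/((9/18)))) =-423/200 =-2.12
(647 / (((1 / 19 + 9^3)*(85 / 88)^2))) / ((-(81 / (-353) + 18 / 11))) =-92412479984 / 136685216025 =-0.68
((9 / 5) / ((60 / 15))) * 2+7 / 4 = 2.65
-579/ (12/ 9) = -1737/ 4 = -434.25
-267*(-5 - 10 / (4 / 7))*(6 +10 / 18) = 78765 / 2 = 39382.50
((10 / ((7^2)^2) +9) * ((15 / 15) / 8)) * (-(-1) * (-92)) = -497237 / 4802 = -103.55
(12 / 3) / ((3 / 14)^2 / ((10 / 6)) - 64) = -3920 / 62693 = -0.06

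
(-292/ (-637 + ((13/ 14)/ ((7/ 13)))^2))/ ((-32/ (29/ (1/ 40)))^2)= 3685114825/ 6089187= 605.19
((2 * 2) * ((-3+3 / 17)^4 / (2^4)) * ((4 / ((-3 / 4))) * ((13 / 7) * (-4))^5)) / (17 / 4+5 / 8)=552008524234752 / 1403737447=393242.00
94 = 94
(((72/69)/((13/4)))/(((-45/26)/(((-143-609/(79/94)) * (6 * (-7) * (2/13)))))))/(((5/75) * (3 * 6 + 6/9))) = -19740384/23621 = -835.71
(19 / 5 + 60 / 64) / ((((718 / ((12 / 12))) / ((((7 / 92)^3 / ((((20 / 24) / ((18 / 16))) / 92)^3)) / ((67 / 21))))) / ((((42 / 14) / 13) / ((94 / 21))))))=3385201048173 / 37622740480000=0.09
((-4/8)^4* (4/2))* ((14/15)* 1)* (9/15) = 7/100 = 0.07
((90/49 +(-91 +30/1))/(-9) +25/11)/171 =42914/829521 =0.05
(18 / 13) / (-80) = -9 / 520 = -0.02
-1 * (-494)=494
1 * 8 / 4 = 2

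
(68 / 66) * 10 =340 / 33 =10.30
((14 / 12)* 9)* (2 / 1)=21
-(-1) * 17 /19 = 17 /19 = 0.89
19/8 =2.38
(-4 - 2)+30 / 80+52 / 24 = -83 / 24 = -3.46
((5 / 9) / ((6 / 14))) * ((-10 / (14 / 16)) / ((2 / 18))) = -400 / 3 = -133.33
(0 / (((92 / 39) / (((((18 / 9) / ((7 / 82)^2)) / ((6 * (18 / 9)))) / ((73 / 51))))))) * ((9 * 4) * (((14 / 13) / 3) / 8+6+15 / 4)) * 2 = 0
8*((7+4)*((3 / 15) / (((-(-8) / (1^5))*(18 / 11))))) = 121 / 90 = 1.34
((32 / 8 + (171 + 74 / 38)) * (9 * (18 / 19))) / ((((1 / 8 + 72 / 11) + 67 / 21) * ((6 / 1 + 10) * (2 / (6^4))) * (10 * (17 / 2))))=40763335536 / 559172755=72.90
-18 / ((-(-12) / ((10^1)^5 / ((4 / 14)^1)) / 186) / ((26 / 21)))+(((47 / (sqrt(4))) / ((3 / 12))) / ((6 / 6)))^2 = -120891164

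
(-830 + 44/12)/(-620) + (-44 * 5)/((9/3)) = -72.00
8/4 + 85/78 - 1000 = -77759/78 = -996.91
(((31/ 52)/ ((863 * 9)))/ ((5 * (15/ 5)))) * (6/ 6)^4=31/ 6058260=0.00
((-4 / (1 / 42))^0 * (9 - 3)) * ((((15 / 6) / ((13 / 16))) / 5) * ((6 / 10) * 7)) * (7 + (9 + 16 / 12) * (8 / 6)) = 20944 / 65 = 322.22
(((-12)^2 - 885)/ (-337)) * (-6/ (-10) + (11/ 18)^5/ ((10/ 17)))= 695318585/ 424522944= 1.64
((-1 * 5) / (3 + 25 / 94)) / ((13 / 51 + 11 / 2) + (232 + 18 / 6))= -47940 / 7538999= -0.01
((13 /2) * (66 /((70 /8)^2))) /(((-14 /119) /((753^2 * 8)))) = -264652584768 /1225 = -216042926.34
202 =202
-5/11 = -0.45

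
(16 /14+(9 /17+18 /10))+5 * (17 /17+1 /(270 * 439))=8.47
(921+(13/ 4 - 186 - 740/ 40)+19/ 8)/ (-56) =-5777/ 448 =-12.90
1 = 1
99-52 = 47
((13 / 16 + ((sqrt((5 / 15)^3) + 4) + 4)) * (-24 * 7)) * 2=-2961-112 * sqrt(3) / 3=-3025.66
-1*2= -2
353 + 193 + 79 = 625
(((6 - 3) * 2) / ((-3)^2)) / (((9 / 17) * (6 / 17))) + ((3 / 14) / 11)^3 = 1055506483 / 295833384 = 3.57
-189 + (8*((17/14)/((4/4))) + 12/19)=-23761/133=-178.65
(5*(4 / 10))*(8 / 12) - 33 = -95 / 3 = -31.67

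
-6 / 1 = -6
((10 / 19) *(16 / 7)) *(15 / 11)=2400 / 1463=1.64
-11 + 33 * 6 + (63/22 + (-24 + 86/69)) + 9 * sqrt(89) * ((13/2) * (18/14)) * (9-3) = 253673/1518 + 3159 * sqrt(89)/7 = 4424.53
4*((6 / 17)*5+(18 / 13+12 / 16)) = 3447 / 221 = 15.60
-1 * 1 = -1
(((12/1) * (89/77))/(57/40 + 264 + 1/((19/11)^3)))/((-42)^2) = 24418040/824874875517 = 0.00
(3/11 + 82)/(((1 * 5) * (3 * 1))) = 181/33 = 5.48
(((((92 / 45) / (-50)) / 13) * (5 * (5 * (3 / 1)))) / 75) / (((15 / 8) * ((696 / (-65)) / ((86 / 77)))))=3956 / 22609125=0.00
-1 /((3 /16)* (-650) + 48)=8 /591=0.01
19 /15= 1.27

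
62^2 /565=3844 /565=6.80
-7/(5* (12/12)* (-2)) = 7/10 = 0.70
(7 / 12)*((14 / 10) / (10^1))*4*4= 98 / 75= 1.31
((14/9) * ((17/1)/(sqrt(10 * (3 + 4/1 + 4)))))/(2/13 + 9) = 13 * sqrt(110)/495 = 0.28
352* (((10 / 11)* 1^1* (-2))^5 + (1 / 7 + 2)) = -639495520 / 102487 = -6239.77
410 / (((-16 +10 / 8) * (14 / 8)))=-6560 / 413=-15.88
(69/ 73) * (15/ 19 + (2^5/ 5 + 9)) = 106122/ 6935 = 15.30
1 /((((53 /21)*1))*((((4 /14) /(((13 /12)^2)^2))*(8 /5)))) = 6997445 /5861376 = 1.19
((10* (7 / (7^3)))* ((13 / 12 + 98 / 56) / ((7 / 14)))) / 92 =85 / 6762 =0.01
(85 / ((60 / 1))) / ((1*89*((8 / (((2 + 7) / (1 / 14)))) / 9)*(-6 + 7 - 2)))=-3213 / 1424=-2.26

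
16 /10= 8 /5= 1.60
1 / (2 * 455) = 1 / 910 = 0.00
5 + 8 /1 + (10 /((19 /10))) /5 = 267 /19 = 14.05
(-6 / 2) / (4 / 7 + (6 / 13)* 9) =-273 / 430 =-0.63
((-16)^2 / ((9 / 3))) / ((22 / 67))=8576 / 33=259.88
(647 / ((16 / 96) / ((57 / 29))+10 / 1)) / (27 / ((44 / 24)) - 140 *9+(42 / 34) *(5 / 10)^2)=-55170984 / 1070607539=-0.05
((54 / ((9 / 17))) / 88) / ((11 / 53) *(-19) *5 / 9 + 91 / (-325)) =-608175 / 1296416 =-0.47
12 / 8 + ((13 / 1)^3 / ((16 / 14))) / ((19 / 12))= 23097 / 19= 1215.63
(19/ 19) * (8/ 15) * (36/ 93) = 32/ 155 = 0.21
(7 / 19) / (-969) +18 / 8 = 165671 / 73644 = 2.25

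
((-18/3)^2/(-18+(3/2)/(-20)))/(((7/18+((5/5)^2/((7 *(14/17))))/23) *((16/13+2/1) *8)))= -188370/969061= -0.19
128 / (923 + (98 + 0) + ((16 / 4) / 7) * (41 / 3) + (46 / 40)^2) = 1075200 / 8653109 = 0.12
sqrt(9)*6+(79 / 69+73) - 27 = 4495 / 69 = 65.14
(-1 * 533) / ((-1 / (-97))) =-51701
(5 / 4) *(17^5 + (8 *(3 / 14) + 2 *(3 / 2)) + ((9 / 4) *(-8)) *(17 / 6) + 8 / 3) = 149080405 / 84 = 1774766.73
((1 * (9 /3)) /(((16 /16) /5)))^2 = 225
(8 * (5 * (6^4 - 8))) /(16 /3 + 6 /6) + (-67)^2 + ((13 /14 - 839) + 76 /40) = 11787.57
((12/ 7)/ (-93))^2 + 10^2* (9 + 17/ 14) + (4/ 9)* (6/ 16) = 288635485/ 282534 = 1021.60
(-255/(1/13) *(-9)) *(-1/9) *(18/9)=-6630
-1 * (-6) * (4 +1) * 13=390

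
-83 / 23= -3.61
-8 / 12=-2 / 3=-0.67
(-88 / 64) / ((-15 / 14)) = 77 / 60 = 1.28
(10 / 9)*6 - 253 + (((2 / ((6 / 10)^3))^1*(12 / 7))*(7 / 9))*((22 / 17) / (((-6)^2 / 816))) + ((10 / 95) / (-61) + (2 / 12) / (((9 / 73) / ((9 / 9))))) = 65991329 / 563274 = 117.16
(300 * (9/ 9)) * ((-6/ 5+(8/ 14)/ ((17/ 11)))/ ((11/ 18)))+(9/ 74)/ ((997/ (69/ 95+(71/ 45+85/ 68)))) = -2991511748381/ 7339730552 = -407.58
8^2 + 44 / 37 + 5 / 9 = 65.74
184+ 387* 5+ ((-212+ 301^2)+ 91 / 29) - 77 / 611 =1639202620 / 17719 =92511.01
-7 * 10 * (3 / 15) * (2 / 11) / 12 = -7 / 33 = -0.21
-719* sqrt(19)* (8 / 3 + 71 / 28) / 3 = -314203* sqrt(19) / 252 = -5434.84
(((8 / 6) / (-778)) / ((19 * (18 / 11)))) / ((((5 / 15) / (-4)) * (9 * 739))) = 44 / 442417869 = 0.00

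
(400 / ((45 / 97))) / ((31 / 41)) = 318160 / 279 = 1140.36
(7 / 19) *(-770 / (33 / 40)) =-19600 / 57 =-343.86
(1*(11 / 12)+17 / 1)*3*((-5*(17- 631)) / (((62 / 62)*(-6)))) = -330025 / 12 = -27502.08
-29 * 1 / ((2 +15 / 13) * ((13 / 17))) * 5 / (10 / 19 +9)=-46835 / 7421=-6.31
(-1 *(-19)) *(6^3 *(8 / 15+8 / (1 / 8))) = 1324224 / 5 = 264844.80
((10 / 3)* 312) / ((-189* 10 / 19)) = -1976 / 189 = -10.46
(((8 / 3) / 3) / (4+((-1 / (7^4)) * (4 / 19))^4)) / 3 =8661897489521943842 / 116935616108546243595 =0.07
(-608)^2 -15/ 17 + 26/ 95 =597006377/ 1615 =369663.39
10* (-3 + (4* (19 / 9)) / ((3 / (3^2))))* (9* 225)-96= 452154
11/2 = 5.50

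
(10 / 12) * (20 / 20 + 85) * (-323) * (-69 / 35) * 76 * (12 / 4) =72833916 / 7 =10404845.14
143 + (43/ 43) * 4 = 147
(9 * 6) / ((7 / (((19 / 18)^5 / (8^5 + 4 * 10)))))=2476099 / 8036122752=0.00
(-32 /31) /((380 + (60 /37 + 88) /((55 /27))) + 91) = -65120 /32488527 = -0.00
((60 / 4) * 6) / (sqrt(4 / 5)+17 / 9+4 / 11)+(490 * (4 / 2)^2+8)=422114538 / 209441- 1764180 * sqrt(5) / 209441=1996.60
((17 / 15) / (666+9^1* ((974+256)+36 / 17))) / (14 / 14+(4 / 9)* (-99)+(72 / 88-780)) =-187 / 1594691280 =-0.00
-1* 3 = -3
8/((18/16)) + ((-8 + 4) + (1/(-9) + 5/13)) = 44/13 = 3.38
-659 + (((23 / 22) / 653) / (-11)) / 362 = -37698366531 / 57205412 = -659.00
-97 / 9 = -10.78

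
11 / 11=1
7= 7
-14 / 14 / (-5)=1 / 5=0.20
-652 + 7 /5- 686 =-6683 /5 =-1336.60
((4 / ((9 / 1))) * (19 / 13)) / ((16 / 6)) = 19 / 78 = 0.24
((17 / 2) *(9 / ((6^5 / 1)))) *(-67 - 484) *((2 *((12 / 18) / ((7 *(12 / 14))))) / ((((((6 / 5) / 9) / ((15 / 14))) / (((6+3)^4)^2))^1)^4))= -339222477072796499993098420047253292578125 / 19668992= -17246561342482446481909110000000000.00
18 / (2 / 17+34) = 153 / 290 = 0.53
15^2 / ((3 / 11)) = 825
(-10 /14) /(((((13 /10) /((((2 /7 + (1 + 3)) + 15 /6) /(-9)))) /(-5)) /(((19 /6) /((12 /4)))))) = -225625 /103194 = -2.19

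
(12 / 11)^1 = 12 / 11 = 1.09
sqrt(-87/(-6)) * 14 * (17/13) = 119 * sqrt(58)/13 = 69.71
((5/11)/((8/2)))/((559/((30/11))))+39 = 5275917/135278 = 39.00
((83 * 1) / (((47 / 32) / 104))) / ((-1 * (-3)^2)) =-276224 / 423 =-653.01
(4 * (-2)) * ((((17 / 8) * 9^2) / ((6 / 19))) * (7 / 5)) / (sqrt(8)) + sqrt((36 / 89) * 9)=-61047 * sqrt(2) / 40 + 18 * sqrt(89) / 89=-2156.43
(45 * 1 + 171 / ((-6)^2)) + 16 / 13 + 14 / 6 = 8317 / 156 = 53.31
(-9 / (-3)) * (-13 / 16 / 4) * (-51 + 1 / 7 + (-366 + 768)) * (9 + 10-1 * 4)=-718965 / 224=-3209.67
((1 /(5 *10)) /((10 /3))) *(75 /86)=9 /1720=0.01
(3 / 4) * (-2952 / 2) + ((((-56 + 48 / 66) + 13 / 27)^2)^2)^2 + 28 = 4917461806845617940718846286401162 / 60541279401415837761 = 81224940329401.37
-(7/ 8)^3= -343/ 512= -0.67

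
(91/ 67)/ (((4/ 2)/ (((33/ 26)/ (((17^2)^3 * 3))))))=77/ 6468868492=0.00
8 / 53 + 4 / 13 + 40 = 27876 / 689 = 40.46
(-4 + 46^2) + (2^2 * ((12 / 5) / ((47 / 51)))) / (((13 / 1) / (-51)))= 6327312 / 3055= 2071.13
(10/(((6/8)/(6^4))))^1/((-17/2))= -34560/17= -2032.94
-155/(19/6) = -930/19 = -48.95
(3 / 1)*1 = 3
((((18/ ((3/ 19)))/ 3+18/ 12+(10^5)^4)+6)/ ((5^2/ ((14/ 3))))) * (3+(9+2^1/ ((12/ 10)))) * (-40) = -153066666666666666736312/ 15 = -10204444444444444449087.47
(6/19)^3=216/6859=0.03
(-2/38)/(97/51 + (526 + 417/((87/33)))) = -1479/19279376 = -0.00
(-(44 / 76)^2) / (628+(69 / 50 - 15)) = -6050 / 11089559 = -0.00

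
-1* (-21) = 21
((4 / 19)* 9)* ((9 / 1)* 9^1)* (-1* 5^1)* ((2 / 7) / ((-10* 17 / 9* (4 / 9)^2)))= 58.76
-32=-32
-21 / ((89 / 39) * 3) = -273 / 89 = -3.07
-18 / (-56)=9 / 28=0.32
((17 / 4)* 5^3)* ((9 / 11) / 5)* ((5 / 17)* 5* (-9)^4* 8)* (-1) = -73811250 / 11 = -6710113.64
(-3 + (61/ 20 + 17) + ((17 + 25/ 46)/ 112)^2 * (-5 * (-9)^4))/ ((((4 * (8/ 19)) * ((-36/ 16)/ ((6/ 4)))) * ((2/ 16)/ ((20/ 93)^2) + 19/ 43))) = 427120727432765/ 4307020088448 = 99.17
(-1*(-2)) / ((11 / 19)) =38 / 11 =3.45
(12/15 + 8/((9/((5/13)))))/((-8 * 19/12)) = -334/3705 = -0.09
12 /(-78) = -2 /13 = -0.15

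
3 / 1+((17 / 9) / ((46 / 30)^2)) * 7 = 4562 / 529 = 8.62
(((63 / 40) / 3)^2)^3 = 85766121 / 4096000000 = 0.02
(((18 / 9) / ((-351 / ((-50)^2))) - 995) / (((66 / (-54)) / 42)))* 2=9918860 / 143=69362.66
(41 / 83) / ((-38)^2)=41 / 119852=0.00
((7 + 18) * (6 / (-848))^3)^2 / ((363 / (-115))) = -17465625 / 703040768339869696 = -0.00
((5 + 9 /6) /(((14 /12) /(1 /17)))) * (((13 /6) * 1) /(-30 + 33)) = 169 /714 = 0.24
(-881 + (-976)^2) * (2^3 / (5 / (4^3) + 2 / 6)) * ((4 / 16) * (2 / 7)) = 1321703.00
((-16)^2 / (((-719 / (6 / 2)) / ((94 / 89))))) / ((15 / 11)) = -264704 / 319955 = -0.83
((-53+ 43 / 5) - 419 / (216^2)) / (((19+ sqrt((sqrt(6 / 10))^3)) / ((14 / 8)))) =-12435039311275 / 3040123249152 - 1377843691 *sqrt(15) / 1013374416384+ 72518089 *3^(1 / 4) *5^(3 / 4) / 1688957360640+ 130895150645 *3^(3 / 4) *5^(1 / 4) / 3040123249152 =-3.95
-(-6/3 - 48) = 50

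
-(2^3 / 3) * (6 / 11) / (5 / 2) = -32 / 55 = -0.58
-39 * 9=-351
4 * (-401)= -1604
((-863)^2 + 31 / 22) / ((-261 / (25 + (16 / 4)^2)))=-671782909 / 5742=-116994.59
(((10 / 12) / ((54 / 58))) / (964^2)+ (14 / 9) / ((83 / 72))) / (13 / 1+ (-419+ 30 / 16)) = -16861158659 / 5049668776716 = -0.00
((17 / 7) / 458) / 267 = 17 / 856002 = 0.00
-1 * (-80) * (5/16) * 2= 50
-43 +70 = 27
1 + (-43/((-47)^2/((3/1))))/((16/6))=17285/17672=0.98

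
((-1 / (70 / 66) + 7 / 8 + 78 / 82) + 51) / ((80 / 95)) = 61.61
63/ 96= 0.66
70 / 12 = 5.83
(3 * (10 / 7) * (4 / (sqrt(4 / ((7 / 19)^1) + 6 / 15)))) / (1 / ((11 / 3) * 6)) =112.41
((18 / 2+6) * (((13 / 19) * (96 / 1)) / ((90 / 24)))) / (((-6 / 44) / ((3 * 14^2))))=-21525504 / 19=-1132921.26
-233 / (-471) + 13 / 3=758 / 157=4.83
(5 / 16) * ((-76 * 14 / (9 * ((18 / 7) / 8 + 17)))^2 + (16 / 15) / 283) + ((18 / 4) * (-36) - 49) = -211844999438 / 1078412535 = -196.44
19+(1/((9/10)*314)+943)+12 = 1376267/1413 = 974.00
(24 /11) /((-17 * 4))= -0.03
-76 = -76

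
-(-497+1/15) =7454/15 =496.93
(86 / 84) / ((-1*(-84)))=43 / 3528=0.01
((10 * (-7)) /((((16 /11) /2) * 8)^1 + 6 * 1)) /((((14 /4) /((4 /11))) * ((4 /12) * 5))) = -24 /65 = -0.37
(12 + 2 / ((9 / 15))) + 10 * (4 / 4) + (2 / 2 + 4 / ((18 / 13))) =263 / 9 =29.22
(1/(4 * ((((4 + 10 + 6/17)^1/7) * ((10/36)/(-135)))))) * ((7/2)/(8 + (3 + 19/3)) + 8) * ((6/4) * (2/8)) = -73998603/406016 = -182.26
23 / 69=1 / 3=0.33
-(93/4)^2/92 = -8649/1472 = -5.88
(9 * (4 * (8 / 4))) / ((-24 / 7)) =-21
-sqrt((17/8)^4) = -289/64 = -4.52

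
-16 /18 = -8 /9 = -0.89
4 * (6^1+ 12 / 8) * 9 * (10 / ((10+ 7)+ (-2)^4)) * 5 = 4500 / 11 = 409.09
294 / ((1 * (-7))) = -42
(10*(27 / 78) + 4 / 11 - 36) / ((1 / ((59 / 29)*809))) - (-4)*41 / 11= -219548503 / 4147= -52941.52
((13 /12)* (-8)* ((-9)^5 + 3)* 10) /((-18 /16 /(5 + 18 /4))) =-388916320 /9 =-43212924.44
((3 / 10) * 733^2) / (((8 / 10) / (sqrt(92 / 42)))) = 537289 * sqrt(966) / 56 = 298200.58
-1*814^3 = -539353144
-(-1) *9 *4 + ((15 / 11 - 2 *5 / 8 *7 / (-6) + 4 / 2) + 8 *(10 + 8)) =48793 / 264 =184.82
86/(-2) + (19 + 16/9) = -200/9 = -22.22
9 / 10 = 0.90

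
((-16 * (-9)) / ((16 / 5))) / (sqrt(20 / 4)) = 9 * sqrt(5) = 20.12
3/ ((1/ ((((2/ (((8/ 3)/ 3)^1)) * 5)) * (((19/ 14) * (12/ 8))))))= 68.71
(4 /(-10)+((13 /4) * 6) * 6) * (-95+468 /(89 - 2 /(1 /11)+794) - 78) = -5771117 /287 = -20108.42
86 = 86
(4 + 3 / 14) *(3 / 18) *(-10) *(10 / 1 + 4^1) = -295 / 3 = -98.33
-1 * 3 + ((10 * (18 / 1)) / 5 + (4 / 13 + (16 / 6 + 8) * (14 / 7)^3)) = 4627 / 39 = 118.64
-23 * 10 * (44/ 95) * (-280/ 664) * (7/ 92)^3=132055/ 6673864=0.02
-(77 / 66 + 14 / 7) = -19 / 6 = -3.17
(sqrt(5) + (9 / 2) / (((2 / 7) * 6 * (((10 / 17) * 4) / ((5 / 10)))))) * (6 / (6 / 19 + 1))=20349 / 8000 + 114 * sqrt(5) / 25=12.74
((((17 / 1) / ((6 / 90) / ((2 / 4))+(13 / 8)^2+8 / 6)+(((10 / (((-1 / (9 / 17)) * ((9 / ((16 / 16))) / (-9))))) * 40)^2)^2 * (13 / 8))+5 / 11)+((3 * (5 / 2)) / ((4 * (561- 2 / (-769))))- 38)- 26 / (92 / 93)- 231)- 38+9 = 40856766215505702211722327 / 12502485201406904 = 3267891587.74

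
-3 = -3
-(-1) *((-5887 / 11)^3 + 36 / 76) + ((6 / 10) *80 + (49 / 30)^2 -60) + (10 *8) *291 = -3488287571154511 / 22760100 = -153263279.65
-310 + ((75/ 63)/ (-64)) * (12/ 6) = -208345/ 672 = -310.04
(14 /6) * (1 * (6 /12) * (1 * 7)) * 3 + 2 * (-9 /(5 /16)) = -331 /10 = -33.10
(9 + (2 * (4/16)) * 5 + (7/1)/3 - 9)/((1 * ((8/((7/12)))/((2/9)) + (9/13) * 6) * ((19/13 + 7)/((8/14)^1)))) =4901/989010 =0.00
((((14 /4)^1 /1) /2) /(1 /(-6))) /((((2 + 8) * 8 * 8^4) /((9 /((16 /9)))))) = -1701 /10485760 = -0.00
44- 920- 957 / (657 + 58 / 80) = -23084964 / 26309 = -877.46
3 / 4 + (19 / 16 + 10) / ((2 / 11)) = 1993 / 32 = 62.28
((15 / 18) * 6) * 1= 5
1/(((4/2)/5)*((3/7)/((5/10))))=2.92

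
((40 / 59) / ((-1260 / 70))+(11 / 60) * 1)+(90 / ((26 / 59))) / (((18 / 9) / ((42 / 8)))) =148069747 / 276120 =536.25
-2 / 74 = -0.03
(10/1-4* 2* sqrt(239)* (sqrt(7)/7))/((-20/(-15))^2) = 45/8-9* sqrt(1673)/14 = -20.67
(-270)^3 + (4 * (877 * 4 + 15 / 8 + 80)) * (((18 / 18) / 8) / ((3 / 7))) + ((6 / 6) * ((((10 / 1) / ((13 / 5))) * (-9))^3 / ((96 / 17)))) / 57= -19678940.67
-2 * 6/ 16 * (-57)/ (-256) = -171/ 1024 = -0.17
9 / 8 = 1.12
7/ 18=0.39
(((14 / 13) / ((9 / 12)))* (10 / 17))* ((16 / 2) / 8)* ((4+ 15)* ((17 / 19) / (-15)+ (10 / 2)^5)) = 99748096 / 1989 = 50149.87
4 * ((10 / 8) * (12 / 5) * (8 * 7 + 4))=720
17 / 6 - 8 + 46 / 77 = -2111 / 462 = -4.57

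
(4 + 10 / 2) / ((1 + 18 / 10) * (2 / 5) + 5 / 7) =525 / 107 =4.91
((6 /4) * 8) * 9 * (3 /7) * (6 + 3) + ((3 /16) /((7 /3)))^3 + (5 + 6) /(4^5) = 585268685 /1404928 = 416.58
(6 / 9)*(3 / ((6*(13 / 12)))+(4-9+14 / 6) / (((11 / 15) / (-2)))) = 2212 / 429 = 5.16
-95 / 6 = -15.83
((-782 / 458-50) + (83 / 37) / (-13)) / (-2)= 2857264 / 110149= 25.94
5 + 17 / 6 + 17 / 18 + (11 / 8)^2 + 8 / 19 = 121363 / 10944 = 11.09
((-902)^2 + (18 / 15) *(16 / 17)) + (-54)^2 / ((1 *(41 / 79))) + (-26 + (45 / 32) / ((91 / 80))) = 519593349617 / 634270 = 819199.00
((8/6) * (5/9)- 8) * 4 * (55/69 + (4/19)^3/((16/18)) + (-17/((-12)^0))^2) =-107531505088/12778317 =-8415.15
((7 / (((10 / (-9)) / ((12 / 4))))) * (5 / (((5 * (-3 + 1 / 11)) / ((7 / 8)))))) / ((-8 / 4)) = -14553 / 5120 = -2.84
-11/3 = -3.67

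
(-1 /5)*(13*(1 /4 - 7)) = 351 /20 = 17.55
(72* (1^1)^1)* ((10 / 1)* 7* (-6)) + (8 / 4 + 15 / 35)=-211663 / 7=-30237.57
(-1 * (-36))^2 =1296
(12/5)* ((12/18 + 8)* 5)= 104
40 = 40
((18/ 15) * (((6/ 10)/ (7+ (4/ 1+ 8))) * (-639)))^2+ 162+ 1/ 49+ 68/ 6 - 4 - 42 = 23671438213/ 33166875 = 713.71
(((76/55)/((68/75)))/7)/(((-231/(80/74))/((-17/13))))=0.00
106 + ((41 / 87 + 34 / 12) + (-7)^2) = 27545 / 174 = 158.30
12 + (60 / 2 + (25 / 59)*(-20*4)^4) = 17355974.20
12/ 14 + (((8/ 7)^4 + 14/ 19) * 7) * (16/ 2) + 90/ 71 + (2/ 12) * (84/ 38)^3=23505761964/ 167037227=140.72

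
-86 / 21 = -4.10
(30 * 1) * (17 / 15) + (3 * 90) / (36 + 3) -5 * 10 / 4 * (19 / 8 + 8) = -18463 / 208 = -88.76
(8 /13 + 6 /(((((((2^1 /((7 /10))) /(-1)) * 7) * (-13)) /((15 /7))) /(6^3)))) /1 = 1028 /91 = 11.30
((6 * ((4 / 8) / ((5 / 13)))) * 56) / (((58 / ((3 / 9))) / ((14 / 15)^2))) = 71344 / 32625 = 2.19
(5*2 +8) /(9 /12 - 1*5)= -72 /17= -4.24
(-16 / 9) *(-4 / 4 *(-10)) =-160 / 9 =-17.78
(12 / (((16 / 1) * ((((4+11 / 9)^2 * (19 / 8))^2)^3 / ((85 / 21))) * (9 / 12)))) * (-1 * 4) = -0.00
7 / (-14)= -1 / 2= -0.50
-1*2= -2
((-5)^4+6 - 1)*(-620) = -390600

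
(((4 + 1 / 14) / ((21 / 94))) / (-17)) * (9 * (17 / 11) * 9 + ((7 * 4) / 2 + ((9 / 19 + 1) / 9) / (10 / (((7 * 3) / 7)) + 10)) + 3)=-41903179 / 274890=-152.44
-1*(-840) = 840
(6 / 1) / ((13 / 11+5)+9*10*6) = 33 / 3004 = 0.01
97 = 97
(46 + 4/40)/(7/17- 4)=-7837/610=-12.85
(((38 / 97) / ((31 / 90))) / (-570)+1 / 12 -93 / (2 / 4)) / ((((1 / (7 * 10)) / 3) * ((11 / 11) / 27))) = -6339711105 / 6014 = -1054158.81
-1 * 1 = -1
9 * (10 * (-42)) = -3780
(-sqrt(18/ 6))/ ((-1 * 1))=sqrt(3)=1.73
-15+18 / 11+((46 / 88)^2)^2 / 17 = -851219423 / 63717632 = -13.36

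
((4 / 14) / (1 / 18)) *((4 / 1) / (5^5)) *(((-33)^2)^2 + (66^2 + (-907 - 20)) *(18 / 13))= 445786416 / 56875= 7838.00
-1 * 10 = -10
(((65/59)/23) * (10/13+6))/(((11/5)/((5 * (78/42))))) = 13000/9499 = 1.37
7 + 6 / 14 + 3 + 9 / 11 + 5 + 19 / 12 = 16475 / 924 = 17.83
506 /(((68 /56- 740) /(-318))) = 2252712 /10343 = 217.80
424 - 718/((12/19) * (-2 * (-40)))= 196699/480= 409.79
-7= -7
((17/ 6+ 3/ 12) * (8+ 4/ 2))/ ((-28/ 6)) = -185/ 28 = -6.61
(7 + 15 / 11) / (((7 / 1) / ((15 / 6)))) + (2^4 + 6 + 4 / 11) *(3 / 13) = 8156 / 1001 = 8.15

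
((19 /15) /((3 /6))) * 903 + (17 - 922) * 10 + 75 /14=-6757.04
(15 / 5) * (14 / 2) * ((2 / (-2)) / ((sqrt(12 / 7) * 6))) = -7 * sqrt(21) / 12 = -2.67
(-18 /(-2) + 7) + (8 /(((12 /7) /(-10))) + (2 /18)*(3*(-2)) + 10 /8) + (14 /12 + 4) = -24.92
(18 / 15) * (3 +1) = 24 / 5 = 4.80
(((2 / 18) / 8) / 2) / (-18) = -0.00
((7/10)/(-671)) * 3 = -21/6710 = -0.00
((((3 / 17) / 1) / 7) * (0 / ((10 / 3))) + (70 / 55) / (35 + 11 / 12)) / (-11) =-168 / 52151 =-0.00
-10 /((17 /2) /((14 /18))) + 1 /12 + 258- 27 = 230.17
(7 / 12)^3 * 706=121079 / 864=140.14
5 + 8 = 13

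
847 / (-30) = -847 / 30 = -28.23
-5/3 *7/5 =-7/3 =-2.33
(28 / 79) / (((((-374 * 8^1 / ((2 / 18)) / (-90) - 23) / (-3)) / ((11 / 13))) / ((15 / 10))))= -6930 / 1418287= -0.00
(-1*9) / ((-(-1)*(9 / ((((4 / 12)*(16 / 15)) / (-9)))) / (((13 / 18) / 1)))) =104 / 3645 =0.03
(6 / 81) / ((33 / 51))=0.11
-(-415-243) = 658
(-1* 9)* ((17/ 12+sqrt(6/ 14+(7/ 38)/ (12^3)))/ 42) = -17/ 56 -sqrt(157238718)/ 89376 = -0.44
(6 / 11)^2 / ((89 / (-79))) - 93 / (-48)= 288335 / 172304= 1.67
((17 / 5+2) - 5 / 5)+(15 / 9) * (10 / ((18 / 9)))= 191 / 15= 12.73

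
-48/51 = -16/17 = -0.94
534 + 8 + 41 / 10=5461 / 10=546.10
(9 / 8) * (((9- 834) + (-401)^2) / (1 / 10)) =1799730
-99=-99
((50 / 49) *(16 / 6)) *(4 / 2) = 800 / 147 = 5.44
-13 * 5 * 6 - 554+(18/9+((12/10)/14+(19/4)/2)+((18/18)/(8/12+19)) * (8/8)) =-15520349/16520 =-939.49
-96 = -96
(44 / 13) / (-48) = -11 / 156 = -0.07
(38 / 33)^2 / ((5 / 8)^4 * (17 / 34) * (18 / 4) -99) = -23658496 / 1760249799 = -0.01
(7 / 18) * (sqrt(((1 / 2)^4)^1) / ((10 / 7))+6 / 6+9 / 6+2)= 1309 / 720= 1.82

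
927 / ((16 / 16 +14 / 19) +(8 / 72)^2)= 1426653 / 2692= 529.96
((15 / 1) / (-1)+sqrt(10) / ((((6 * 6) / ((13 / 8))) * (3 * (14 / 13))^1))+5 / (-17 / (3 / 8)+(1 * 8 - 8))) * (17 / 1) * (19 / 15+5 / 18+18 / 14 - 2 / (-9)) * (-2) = 1563.58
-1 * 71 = -71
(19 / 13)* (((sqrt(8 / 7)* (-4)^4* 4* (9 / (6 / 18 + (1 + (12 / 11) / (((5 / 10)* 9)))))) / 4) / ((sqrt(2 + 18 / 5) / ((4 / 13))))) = 1444608* sqrt(10) / 15379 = 297.04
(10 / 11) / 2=5 / 11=0.45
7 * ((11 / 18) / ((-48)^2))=77 / 41472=0.00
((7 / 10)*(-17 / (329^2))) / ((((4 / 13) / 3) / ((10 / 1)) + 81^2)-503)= -663 / 36533254912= -0.00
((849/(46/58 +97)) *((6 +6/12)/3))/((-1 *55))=-106691/311960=-0.34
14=14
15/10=3/2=1.50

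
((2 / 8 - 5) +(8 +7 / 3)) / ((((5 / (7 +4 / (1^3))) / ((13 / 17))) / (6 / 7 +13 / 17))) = 1849133 / 121380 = 15.23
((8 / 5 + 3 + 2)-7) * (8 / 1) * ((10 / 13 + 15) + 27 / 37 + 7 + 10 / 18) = -1666112 / 21645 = -76.97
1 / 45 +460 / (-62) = -10319 / 1395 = -7.40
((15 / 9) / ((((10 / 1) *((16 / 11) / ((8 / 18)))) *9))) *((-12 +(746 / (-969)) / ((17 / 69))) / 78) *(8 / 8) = -456775 / 416305656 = -0.00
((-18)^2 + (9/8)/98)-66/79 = 20016231/61936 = 323.18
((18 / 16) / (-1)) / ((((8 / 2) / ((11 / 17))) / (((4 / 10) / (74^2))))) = -99 / 7447360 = -0.00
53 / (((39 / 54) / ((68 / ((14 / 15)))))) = 486540 / 91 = 5346.59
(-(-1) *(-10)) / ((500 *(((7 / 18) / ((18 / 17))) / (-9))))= 1458 / 2975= 0.49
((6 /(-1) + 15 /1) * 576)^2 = 26873856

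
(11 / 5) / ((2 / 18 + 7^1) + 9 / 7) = 693 / 2645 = 0.26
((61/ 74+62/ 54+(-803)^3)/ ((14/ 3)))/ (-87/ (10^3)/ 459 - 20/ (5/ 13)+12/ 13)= 57157654695976250/ 26312425643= 2172268.55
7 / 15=0.47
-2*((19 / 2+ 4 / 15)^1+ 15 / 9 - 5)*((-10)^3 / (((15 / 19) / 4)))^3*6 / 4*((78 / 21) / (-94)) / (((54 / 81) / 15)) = -2231794901722.39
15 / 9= 5 / 3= 1.67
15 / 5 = 3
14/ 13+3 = 53/ 13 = 4.08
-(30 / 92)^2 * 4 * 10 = -2250 / 529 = -4.25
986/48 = 493/24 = 20.54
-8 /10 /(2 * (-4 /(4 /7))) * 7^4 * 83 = 56938 /5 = 11387.60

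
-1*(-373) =373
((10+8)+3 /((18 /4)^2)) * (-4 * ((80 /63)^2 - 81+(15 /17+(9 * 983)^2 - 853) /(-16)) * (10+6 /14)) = 1927601515596815 /520506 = 3703322373.99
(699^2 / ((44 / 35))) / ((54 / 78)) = 24701495 / 44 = 561397.61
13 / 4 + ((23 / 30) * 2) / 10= 1021 / 300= 3.40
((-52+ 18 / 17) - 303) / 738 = -6017 / 12546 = -0.48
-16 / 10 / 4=-2 / 5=-0.40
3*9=27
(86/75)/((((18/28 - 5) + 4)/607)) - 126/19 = -13932982/7125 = -1955.51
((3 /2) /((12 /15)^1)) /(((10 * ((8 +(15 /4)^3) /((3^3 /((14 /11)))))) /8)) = 14256 /27209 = 0.52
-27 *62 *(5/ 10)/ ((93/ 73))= -657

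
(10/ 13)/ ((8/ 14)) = 35/ 26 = 1.35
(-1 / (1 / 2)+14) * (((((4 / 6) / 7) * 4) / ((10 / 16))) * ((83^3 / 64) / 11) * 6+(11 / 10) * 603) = 16787334 / 385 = 43603.46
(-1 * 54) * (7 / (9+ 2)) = -378 / 11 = -34.36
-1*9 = -9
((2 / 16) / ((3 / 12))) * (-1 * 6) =-3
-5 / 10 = -1 / 2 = -0.50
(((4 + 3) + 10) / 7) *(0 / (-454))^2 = 0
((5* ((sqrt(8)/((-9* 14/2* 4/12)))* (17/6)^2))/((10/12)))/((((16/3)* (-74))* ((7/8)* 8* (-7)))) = -289* sqrt(2)/1218336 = -0.00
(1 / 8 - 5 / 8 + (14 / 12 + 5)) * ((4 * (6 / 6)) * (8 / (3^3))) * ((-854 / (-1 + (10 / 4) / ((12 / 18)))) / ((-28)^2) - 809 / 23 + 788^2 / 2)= 99693969040 / 47817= 2084906.39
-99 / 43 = -2.30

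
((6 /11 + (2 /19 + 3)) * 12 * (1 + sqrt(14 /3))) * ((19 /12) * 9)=1972.86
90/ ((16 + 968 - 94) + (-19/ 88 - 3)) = 0.10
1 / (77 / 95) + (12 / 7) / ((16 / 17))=3.06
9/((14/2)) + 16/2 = 65/7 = 9.29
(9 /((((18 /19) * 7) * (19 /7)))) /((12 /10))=5 /12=0.42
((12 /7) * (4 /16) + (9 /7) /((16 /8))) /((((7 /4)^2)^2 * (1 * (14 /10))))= 9600 /117649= 0.08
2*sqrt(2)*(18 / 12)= 3*sqrt(2)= 4.24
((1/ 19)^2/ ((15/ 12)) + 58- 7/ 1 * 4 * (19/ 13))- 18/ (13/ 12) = 0.46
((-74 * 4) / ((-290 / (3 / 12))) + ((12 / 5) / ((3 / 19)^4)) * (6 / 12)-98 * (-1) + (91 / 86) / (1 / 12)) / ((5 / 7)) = 2405892517 / 841725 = 2858.29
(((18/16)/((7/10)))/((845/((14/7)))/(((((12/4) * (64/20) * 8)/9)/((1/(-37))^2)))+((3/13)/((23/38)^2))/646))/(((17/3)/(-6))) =-162684512640/3550807099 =-45.82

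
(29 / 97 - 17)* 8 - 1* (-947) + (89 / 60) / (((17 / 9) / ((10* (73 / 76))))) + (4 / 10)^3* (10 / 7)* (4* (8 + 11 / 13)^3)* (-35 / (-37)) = 21605898099427 / 20374925272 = 1060.42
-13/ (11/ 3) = -39/ 11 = -3.55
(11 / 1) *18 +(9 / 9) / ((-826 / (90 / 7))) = 572373 / 2891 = 197.98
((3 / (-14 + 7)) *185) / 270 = -37 / 126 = -0.29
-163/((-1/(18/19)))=2934/19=154.42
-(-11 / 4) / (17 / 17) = 11 / 4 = 2.75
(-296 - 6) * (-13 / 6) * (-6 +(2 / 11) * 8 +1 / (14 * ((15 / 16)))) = -10133006 / 3465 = -2924.39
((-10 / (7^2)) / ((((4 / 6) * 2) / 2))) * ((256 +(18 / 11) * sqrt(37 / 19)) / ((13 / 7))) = -3840 / 91 - 270 * sqrt(703) / 19019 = -42.57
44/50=22/25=0.88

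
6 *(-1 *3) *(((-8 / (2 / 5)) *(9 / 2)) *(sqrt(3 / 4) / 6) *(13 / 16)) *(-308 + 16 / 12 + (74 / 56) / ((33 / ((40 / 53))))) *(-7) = 1098088875 *sqrt(3) / 4664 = 407792.82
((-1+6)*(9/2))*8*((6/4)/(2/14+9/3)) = 945/11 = 85.91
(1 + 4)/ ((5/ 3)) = 3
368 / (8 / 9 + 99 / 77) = 23184 / 137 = 169.23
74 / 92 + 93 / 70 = 1717 / 805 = 2.13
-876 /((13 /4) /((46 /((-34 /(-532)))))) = -42874944 /221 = -194004.27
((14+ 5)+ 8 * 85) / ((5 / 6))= 4194 / 5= 838.80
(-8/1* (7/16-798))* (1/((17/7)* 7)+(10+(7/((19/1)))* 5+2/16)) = 396548075/5168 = 76731.44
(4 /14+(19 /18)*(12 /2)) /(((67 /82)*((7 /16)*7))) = 182368 /68943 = 2.65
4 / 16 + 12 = 49 / 4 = 12.25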